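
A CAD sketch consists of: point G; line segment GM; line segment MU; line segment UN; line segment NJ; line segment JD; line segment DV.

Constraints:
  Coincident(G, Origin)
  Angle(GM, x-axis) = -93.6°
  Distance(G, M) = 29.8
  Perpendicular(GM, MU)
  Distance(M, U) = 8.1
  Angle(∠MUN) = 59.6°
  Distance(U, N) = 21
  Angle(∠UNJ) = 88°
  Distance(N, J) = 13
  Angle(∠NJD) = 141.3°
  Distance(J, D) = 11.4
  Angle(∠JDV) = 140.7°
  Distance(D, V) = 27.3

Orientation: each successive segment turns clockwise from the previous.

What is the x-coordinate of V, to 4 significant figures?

4.209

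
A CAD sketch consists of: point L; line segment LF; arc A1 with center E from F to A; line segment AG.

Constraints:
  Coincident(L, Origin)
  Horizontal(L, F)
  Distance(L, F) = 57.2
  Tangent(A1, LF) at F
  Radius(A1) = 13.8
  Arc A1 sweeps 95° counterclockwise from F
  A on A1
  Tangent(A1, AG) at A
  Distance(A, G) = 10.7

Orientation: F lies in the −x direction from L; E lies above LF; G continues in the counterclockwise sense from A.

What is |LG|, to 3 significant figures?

51.3

On A1, F sits at bearing -90° from E; a 95° counterclockwise sweep puts A at bearing 5°, so A = E + 13.8·(cos 5°, sin 5°) = (-43.5, 15.0). A1 meets AG tangentially, so EA is at right angles to AG, so AG runs along (−sin 5°, cos 5°); with |AG| = 10.7, G = (-44.4, 25.7). Then |LG| = |G − L| = 51.3.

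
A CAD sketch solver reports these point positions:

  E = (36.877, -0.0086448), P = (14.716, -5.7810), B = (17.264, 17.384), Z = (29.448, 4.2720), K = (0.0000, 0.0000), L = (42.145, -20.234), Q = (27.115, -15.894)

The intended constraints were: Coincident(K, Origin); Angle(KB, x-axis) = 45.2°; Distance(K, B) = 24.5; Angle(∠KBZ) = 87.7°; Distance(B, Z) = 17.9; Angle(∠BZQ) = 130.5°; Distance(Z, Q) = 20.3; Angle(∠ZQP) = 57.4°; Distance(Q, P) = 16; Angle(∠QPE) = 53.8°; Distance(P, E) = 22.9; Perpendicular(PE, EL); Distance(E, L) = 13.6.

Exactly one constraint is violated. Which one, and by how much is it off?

Distance(E, L) = 13.6 — off by 7.30.

K = (0.00, 0.00) ✓; KB at 45.20° ✓; |KB| = 24.50 ✓; ∠KBZ = 87.70° ✓; |BZ| = 17.90 ✓; ∠BZQ = 130.5° ✓; |ZQ| = 20.30 ✓; ∠ZQP = 57.40° ✓; |QP| = 16.00 ✓; ∠QPE = 53.80° ✓; |PE| = 22.90 ✓; ∠(PE, EL) = 90.00° ✓; |EL| = 20.90 ✗.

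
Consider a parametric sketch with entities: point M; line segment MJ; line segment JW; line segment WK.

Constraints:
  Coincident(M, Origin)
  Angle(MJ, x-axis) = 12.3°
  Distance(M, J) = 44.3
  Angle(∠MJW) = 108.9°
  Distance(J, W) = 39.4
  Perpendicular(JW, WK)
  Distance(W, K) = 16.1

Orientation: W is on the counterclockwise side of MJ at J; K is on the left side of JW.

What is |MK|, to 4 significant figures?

59.63

∠MJW = 108.9°, so JW runs at 12.3° + (180° − 108.9°) = 83.40° from the x-axis; with |JW| = 39.4, W = J + 39.4·(cos 83.40°, sin 83.40°) = (47.81, 48.58). JW ⟂ WK; with |WK| = 16.1 on the left of JW, K = W + 16.1·(-0.9934, 0.1149) = (31.82, 50.43). Then |MK| = |K − M| = 59.63.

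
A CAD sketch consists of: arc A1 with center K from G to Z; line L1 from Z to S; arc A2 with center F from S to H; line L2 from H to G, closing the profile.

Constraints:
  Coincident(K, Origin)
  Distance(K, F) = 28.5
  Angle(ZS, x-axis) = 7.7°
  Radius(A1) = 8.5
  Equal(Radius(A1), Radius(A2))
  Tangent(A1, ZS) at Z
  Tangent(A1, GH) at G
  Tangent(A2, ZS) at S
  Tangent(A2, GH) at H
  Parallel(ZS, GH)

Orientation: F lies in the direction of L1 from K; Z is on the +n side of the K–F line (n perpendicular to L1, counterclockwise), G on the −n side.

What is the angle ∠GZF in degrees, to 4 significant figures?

73.39°

K is at the origin and F lies 28.5 along u from K, so F = 28.5·u = (28.24, 3.819). Tangency of A1 to both parallel lines with radius 8.5 puts Z and G at K ± 8.5·n: Z = (-1.139, 8.423), G = (1.139, -8.423). Then cos ∠GZF = ZG·ZF / (|ZG||ZF|), giving 73.39°.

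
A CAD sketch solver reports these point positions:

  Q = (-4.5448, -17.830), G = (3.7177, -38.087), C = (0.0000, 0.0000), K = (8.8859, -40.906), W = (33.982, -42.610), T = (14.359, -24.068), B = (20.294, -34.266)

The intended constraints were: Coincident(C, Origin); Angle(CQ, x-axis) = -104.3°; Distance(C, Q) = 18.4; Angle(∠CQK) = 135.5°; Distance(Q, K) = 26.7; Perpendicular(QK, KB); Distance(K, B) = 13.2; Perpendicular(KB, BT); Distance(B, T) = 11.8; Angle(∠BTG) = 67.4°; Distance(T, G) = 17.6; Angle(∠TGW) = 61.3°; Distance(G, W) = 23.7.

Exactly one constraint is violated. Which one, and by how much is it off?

Distance(G, W) = 23.7 — off by 6.90.

C = (0.00, 0.00) ✓; CQ at -104.3° ✓; |CQ| = 18.40 ✓; ∠CQK = 135.5° ✓; |QK| = 26.70 ✓; ∠(QK, KB) = 90.00° ✓; |KB| = 13.20 ✓; ∠(KB, BT) = 90.00° ✓; |BT| = 11.80 ✓; ∠BTG = 67.40° ✓; |TG| = 17.60 ✓; ∠TGW = 61.30° ✓; |GW| = 30.60 ✗.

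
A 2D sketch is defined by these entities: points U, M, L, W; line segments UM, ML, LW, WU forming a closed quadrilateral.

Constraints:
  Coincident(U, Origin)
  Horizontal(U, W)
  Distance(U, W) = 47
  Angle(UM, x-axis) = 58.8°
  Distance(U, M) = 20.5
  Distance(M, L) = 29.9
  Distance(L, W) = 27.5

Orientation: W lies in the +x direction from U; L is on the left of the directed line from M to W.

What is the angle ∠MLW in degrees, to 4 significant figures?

89.33°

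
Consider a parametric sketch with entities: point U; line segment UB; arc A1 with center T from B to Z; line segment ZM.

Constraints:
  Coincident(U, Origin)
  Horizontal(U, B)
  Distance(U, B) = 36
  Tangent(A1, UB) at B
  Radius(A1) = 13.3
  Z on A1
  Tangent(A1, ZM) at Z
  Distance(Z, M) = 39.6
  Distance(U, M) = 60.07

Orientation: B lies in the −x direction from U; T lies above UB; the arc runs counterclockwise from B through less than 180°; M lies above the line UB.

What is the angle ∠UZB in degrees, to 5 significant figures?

99.810°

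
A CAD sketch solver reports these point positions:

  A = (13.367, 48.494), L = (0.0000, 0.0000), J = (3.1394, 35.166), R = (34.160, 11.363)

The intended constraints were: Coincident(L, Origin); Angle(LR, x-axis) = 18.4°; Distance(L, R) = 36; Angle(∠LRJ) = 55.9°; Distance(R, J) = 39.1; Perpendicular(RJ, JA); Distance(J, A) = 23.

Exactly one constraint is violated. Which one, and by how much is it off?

Distance(J, A) = 23 — off by 6.20.

L = (0.00, 0.00) ✓; LR at 18.40° ✓; |LR| = 36.00 ✓; ∠LRJ = 55.90° ✓; |RJ| = 39.10 ✓; ∠(RJ, JA) = 90.00° ✓; |JA| = 16.80 ✗.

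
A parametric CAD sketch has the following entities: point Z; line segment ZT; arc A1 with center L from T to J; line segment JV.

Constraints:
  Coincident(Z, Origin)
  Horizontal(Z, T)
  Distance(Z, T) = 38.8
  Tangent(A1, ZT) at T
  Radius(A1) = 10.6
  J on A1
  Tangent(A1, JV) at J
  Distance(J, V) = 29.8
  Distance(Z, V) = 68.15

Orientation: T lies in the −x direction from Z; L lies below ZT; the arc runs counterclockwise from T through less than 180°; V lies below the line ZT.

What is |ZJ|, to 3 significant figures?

49.4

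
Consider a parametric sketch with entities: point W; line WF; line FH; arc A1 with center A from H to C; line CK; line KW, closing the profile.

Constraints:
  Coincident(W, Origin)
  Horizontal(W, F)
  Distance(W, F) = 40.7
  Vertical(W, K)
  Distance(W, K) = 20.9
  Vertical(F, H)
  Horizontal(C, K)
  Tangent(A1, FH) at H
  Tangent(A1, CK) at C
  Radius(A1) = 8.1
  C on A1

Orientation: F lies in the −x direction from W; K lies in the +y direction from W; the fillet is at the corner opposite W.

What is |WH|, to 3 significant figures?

42.7

W is at the origin; W and F share the same y with |WF| = 40.7 and F on the −x side, so F = (-40.7, 0.00). W and K share the same x with |WK| = 20.9 and K on the +y side, so K = (0.00, 20.9). The virtual corner opposite W is at (-40.7, 20.9). The tangent condition forces AH to be normal to FH and A1 meets CK tangentially, so AC is at right angles to CK, with radius 8.1, so the center A sits 8.1 in from both sides at A = (-32.6, 12.8). That places the tangent points at H = (-40.7, 12.8) on FH and C = (-32.6, 20.9) on CK. Then |WH| = |H − W| = 42.7.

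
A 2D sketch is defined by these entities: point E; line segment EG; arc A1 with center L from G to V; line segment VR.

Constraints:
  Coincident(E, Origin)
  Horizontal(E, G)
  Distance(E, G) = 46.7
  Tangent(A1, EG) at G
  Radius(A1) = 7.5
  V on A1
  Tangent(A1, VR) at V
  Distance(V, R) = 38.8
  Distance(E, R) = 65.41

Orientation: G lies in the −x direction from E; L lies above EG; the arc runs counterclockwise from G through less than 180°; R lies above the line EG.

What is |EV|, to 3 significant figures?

40.2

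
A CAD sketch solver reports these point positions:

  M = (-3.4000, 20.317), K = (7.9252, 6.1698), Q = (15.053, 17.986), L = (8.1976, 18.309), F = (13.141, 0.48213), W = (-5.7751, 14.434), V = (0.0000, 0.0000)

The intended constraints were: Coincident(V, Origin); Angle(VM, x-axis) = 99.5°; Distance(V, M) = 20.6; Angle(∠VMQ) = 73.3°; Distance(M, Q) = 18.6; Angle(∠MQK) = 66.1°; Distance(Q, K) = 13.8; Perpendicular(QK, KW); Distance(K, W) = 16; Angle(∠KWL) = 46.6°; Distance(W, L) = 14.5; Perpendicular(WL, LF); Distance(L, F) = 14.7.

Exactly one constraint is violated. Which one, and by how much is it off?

Distance(L, F) = 14.7 — off by 3.80.

V = (0.00, 0.00) ✓; VM at 99.50° ✓; |VM| = 20.60 ✓; ∠VMQ = 73.30° ✓; |MQ| = 18.60 ✓; ∠MQK = 66.10° ✓; |QK| = 13.80 ✓; ∠(QK, KW) = 90.00° ✓; |KW| = 16.00 ✓; ∠KWL = 46.60° ✓; |WL| = 14.50 ✓; ∠(WL, LF) = 90.00° ✓; |LF| = 18.50 ✗.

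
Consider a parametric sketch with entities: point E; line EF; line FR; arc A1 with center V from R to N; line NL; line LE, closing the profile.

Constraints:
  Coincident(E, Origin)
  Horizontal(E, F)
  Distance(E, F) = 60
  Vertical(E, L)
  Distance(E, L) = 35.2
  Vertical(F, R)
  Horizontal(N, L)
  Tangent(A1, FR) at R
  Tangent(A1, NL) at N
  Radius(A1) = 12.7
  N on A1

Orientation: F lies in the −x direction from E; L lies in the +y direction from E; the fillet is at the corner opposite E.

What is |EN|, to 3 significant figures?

59.0

The virtual corner opposite E is at (-60.0, 35.2). The tangent condition forces VR to be normal to FR and tangency of A1 to NL means the radius VN is perpendicular to NL, with radius 12.7, so the center V sits 12.7 in from both sides at V = (-47.3, 22.5). That places the tangent points at R = (-60.0, 22.5) on FR and N = (-47.3, 35.2) on NL. Then |EN| = |N − E| = 59.0.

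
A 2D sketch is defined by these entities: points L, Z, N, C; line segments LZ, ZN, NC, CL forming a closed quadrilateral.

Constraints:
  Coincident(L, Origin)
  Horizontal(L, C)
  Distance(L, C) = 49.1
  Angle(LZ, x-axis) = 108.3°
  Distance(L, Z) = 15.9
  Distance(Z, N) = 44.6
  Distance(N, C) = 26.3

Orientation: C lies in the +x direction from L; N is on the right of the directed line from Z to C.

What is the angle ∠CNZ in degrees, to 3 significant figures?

102°

Checks: |ZN| = 44.60 ✓; |NC| = 26.30 ✓.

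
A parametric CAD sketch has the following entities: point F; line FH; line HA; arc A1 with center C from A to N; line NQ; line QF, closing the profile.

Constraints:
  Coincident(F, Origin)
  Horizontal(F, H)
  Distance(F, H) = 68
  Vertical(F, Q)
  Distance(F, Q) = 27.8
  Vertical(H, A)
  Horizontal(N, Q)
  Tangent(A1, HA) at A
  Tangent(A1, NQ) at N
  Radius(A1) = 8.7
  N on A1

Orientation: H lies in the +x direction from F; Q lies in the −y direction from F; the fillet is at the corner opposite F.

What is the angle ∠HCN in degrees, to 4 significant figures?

155.5°

F is at the origin; FH is horizontal with |FH| = 68.0 and H on the +x side, so H = (68.00, 0.000). F and Q share the same x with |FQ| = 27.8 and Q on the −y side, so Q = (0.000, -27.80). The virtual corner opposite F is at (68.00, -27.80). Tangency of A1 to HA means the radius CA is perpendicular to HA and A1 meets NQ tangentially, so CN is at right angles to NQ, with radius 8.7, so the center C sits 8.7 in from both sides at C = (59.30, -19.10). That places the tangent points at A = (68.00, -19.10) on HA and N = (59.30, -27.80) on NQ. Then cos ∠HCN = CH·CN / (|CH||CN|), giving 155.5°.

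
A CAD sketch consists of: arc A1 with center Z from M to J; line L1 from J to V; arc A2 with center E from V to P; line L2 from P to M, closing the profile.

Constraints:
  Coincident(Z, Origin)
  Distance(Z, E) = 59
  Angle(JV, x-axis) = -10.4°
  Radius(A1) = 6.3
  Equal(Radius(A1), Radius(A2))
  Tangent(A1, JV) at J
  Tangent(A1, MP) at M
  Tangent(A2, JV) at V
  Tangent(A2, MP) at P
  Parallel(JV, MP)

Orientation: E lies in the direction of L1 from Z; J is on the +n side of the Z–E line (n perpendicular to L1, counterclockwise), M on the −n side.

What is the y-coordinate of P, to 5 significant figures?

-16.847

Tangency of A1 to both parallel lines with radius 6.3 puts J and M at Z ± 6.3·n: J = (1.1373, 6.1965), M = (-1.1373, -6.1965). Equal radii place V and P the same way about E: V = E + 6.3·n = (59.168, -4.4541), P = E − 6.3·n = (56.893, -16.847). So P.y = -16.847.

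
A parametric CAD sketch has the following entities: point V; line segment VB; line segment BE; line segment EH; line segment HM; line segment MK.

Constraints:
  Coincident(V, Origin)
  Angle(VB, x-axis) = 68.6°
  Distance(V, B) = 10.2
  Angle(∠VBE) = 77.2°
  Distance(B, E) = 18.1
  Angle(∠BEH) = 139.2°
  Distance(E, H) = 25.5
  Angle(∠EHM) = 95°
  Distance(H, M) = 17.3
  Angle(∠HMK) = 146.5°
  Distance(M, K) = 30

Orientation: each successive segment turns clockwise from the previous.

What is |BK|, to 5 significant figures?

41.305

∠EHM = 95.0° gives HM at -160.00° from the x-axis; with |HM| = 17.3, M = (9.0351, -31.225). ∠HMK = 146.5° gives MK at 166.50° from the x-axis; with |MK| = 30.0, K = (-20.136, -24.222). Then |BK| = |K − B| = 41.305.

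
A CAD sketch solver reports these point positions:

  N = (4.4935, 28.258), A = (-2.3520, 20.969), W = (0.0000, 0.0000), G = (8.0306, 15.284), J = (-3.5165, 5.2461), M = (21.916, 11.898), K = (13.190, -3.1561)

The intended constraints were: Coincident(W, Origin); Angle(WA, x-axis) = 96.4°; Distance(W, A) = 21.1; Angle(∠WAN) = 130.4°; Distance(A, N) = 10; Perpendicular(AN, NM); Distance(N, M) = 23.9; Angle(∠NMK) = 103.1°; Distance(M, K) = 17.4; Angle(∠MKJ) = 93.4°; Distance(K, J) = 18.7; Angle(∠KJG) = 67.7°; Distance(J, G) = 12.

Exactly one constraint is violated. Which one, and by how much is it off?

Distance(J, G) = 12 — off by 3.30.

W = (0.00, 0.00) ✓; WA at 96.40° ✓; |WA| = 21.10 ✓; ∠WAN = 130.4° ✓; |AN| = 10.00 ✓; ∠(AN, NM) = 90.00° ✓; |NM| = 23.90 ✓; ∠NMK = 103.1° ✓; |MK| = 17.40 ✓; ∠MKJ = 93.40° ✓; |KJ| = 18.70 ✓; ∠KJG = 67.70° ✓; |JG| = 15.30 ✗.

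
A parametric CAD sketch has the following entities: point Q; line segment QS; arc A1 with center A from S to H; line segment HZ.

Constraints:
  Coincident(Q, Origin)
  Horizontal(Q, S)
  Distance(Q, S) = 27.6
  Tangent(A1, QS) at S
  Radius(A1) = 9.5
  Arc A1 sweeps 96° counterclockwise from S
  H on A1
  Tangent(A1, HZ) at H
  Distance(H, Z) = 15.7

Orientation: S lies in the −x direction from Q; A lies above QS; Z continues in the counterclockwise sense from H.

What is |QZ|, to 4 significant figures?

32.76

Q is at the origin; Q and S share the same y with |QS| = 27.6 and S on the −x side, so S = (-27.60, 0.000). A1 meets QS tangentially, so AS is at right angles to QS, so A = S + (0, 9.5) = (-27.60, 9.500). On A1, S sits at bearing -90° from A; a 96° counterclockwise sweep puts H at bearing 6°, so H = A + 9.5·(cos 6°, sin 6°) = (-18.15, 10.49). A1 meets HZ tangentially, so AH is at right angles to HZ, so HZ runs along (−sin 6°, cos 6°); with |HZ| = 15.7, Z = (-19.79, 26.11). Then |QZ| = |Z − Q| = 32.76.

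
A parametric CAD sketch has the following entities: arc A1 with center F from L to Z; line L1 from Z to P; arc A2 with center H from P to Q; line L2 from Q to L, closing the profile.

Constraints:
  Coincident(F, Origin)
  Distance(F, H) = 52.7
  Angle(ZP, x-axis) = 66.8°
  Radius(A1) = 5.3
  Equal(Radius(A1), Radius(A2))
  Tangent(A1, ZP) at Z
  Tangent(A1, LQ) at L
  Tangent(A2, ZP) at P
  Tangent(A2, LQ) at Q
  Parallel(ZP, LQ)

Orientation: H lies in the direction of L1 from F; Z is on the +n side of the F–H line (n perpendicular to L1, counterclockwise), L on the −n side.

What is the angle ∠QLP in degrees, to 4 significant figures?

11.37°

The slot axis is L1's direction at 66.8°, so u = (cos 66.8°, sin 66.8°) = (0.3939, 0.9191) and n = (−sin 66.8°, cos 66.8°) = (-0.9191, 0.3939). F is at the origin and H lies 52.7 along u from F, so H = 52.7·u = (20.76, 48.44). Tangency of A1 to both parallel lines with radius 5.3 puts Z and L at F ± 5.3·n: Z = (-4.871, 2.088), L = (4.871, -2.088). Equal radii place P and Q the same way about H: P = H + 5.3·n = (15.89, 50.53), Q = H − 5.3·n = (25.63, 46.35). Then cos ∠QLP = LQ·LP / (|LQ||LP|), giving 11.37°.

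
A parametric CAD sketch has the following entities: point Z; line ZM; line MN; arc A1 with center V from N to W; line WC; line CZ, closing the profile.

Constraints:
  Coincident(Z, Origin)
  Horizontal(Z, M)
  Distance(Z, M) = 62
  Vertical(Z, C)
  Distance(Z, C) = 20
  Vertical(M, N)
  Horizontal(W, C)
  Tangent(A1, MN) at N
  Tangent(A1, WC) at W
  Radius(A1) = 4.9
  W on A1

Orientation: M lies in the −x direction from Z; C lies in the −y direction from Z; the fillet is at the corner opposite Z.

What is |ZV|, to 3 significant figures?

59.1

Z is at the origin; ZM is horizontal with |ZM| = 62.0 and M on the −x side, so M = (-62.0, 0.00). ZC is vertical with |ZC| = 20.0 and C on the −y side, so C = (0.00, -20.0). The virtual corner opposite Z is at (-62.0, -20.0). Since A1 is tangent to MN there, VN ⟂ MN and tangency of A1 to WC means the radius VW is perpendicular to WC, with radius 4.9, so the center V sits 4.9 in from both sides at V = (-57.1, -15.1). Then |ZV| = |V − Z| = 59.1.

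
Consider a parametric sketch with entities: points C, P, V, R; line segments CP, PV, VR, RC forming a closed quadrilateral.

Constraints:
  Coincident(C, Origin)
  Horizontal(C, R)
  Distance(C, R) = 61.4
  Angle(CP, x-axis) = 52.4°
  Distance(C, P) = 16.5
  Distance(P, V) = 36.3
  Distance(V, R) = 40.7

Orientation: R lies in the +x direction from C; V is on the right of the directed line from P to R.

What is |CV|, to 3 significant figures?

32.4

C is at the origin; C and R share the same y with |CR| = 61.4 and R in +x, so R = (61.4, 0). CP runs at 52.4° with |CP| = 16.5, so P = (10.1, 13.1). V is determined by |PV| = 36.3 and |VR| = 40.7 together: it lies at the intersection of circle(P, 36.3) and circle(R, 40.7). With |PR| = 53.0, the foot of the radical line on PR is 23.3 from P and the perpendicular offset is √(36.3² − 23.3²) = 27.8. Taking the right-of-PR solution: V = (25.8, -19.7).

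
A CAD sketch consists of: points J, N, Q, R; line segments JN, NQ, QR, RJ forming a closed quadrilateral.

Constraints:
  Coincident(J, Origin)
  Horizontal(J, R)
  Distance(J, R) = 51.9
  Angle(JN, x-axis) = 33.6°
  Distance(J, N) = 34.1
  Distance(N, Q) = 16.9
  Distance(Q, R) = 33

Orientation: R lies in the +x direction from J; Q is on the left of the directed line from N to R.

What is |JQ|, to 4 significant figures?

50.76

J is at the origin; JR is horizontal with |JR| = 51.9 and R in +x, so R = (51.9, 0). JN runs at 33.6° with |JN| = 34.1, so N = (28.40, 18.87). Q is determined by |NQ| = 16.9 and |QR| = 33.0 together: it lies at the intersection of circle(N, 16.9) and circle(R, 33.0). With |NR| = 30.14, the foot of the radical line on NR is 1.739 from N and the perpendicular offset is √(16.9² − 1.739²) = 16.81. Taking the left-of-NR solution: Q = (40.28, 30.89).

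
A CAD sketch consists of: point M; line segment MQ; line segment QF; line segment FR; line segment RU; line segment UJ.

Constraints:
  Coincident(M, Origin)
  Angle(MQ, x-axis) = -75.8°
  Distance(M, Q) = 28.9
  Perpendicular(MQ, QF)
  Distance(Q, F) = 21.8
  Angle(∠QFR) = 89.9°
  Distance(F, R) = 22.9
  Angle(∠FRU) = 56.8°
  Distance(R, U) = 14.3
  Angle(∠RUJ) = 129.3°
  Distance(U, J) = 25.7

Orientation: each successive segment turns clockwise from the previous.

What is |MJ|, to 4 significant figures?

40.05

M is at the origin; MQ runs at -75.8° with length 28.9, so Q = (7.089, -28.02). The perpendicularity gives QF at right angles to MQ, so QF runs at -165.8°; with |QF| = 21.8, F = (-14.04, -33.36). ∠QFR = 89.9° gives FR at 104.1° from the x-axis; with |FR| = 22.9, R = (-19.62, -11.15). ∠FRU = 56.8° gives RU at -19.10° from the x-axis; with |RU| = 14.3, U = (-6.111, -15.83). ∠RUJ = 129.3° gives UJ at -69.80° from the x-axis; with |UJ| = 25.7, J = (2.764, -39.95). Then |MJ| = |J − M| = 40.05.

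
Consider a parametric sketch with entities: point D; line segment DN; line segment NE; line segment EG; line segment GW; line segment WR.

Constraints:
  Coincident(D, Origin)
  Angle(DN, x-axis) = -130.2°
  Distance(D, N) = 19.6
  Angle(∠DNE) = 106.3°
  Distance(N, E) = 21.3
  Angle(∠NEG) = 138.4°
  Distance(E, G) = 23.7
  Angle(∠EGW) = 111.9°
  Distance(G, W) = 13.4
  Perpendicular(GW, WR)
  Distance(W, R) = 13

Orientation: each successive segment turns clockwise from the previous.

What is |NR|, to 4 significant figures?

32.72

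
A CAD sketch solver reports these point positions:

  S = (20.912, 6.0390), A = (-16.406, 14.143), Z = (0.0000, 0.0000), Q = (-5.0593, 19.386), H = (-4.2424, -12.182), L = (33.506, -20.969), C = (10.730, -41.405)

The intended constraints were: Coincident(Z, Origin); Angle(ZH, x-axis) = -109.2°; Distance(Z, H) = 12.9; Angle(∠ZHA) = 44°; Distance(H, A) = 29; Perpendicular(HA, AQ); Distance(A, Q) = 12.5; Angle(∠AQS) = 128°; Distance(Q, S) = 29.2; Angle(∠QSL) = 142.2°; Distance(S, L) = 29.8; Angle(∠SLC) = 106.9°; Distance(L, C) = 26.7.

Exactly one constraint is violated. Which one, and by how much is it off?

Distance(L, C) = 26.7 — off by 3.90.

Z = (0.00, 0.00) ✓; ZH at -109.2° ✓; |ZH| = 12.90 ✓; ∠ZHA = 44.00° ✓; |HA| = 29.00 ✓; ∠(HA, AQ) = 90.00° ✓; |AQ| = 12.50 ✓; ∠AQS = 128.0° ✓; |QS| = 29.20 ✓; ∠QSL = 142.2° ✓; |SL| = 29.80 ✓; ∠SLC = 106.9° ✓; |LC| = 30.60 ✗.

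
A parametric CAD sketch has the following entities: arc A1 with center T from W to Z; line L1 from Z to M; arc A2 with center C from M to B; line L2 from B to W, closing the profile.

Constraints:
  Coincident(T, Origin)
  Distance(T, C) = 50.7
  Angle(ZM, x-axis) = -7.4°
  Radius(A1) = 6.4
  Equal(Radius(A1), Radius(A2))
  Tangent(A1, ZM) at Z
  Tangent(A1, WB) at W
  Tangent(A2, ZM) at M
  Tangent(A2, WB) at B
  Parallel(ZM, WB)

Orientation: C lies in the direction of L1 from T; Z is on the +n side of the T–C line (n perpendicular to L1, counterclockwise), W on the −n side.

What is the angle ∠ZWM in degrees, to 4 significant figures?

75.83°

The slot axis is L1's direction at -7.4°, so u = (cos -7.4°, sin -7.4°) = (0.9917, -0.1288) and n = (−sin -7.4°, cos -7.4°) = (0.1288, 0.9917). T is at the origin and C lies 50.7 along u from T, so C = 50.7·u = (50.28, -6.530). Tangency of A1 to both parallel lines with radius 6.4 puts Z and W at T ± 6.4·n: Z = (0.8243, 6.347), W = (-0.8243, -6.347). Equal radii place M and B the same way about C: M = C + 6.4·n = (51.10, -0.1832), B = C − 6.4·n = (49.45, -12.88). Then cos ∠ZWM = WZ·WM / (|WZ||WM|), giving 75.83°.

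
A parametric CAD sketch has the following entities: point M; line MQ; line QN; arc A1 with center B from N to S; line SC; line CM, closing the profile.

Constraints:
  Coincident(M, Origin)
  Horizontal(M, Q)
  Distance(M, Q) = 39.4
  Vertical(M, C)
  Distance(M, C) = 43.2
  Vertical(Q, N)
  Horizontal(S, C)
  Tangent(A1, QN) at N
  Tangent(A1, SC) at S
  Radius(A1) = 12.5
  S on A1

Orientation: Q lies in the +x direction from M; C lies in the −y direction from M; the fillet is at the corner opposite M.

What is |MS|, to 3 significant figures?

50.9

M is at the origin; M and Q share the same y with |MQ| = 39.4 and Q on the +x side, so Q = (39.4, 0.00). MC is vertical with |MC| = 43.2 and C on the −y side, so C = (0.00, -43.2). The virtual corner opposite M is at (39.4, -43.2). A1 meets QN tangentially, so BN is at right angles to QN and A1 meets SC tangentially, so BS is at right angles to SC, with radius 12.5, so the center B sits 12.5 in from both sides at B = (26.9, -30.7). That places the tangent points at N = (39.4, -30.7) on QN and S = (26.9, -43.2) on SC. Then |MS| = |S − M| = 50.9.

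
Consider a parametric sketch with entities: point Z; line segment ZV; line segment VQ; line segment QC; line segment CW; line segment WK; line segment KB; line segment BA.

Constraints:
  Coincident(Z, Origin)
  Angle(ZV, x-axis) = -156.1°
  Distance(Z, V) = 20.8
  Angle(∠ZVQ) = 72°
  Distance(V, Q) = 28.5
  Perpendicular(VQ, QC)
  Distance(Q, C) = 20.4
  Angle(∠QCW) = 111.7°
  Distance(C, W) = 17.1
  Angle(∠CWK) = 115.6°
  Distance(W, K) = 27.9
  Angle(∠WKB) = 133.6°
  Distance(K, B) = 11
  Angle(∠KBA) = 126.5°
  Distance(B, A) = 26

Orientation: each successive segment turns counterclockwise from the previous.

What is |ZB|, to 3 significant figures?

27.2

∠CWK = 115.6° gives WK at 175° from the x-axis; with |WK| = 27.9, K = (-18.5, 2.66). ∠WKB = 133.6° gives KB at -139° from the x-axis; with |KB| = 11.0, B = (-26.8, -4.56). Then |ZB| = |B − Z| = 27.2.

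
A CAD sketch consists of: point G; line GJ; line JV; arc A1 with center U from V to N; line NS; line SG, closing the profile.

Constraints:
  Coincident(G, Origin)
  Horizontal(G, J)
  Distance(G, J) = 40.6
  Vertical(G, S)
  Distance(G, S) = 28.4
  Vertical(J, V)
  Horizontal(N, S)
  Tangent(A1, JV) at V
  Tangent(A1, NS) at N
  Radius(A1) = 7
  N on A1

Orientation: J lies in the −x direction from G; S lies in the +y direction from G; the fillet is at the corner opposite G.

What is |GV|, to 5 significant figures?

45.895

G is at the origin; GJ is horizontal with |GJ| = 40.6 and J on the −x side, so J = (-40.600, 0.0000). GS is vertical with |GS| = 28.4 and S on the +y side, so S = (0.0000, 28.400). The virtual corner opposite G is at (-40.600, 28.400). A1 meets JV tangentially, so UV is at right angles to JV and tangency of A1 to NS means the radius UN is perpendicular to NS, with radius 7.0, so the center U sits 7.0 in from both sides at U = (-33.600, 21.400). That places the tangent points at V = (-40.600, 21.400) on JV and N = (-33.600, 28.400) on NS. Then |GV| = |V − G| = 45.895.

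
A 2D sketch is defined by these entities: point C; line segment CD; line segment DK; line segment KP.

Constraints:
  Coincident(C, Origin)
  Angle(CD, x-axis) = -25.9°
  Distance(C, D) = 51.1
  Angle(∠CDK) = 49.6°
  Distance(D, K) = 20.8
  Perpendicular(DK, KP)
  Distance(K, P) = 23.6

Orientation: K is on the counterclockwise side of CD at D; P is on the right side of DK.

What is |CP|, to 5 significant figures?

63.717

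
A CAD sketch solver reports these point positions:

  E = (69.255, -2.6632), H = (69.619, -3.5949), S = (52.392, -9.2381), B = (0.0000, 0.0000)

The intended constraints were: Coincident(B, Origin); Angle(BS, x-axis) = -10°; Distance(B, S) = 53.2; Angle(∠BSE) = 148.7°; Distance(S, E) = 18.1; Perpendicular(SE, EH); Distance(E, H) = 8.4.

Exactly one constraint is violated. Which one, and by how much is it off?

Distance(E, H) = 8.4 — off by 7.40.

B = (0.00, 0.00) ✓; BS at -10.00° ✓; |BS| = 53.20 ✓; ∠BSE = 148.7° ✓; |SE| = 18.10 ✓; ∠(SE, EH) = 89.96° ✓; |EH| = 1.000 ✗.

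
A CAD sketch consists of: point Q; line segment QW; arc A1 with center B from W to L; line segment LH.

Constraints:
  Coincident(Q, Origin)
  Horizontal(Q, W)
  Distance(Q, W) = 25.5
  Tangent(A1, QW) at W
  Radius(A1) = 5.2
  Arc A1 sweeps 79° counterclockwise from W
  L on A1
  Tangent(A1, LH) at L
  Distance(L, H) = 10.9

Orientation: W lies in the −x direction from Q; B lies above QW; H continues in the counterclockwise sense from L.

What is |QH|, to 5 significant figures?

23.616

Q is at the origin; QW is horizontal with |QW| = 25.5 and W on the −x side, so W = (-25.500, 0.0000). The tangent condition forces BW to be normal to QW, so B = W + (0, 5.2) = (-25.500, 5.2000). On A1, W sits at bearing -90° from B; a 79° counterclockwise sweep puts L at bearing -11°, so L = B + 5.2·(cos -11°, sin -11°) = (-20.396, 4.2078). Since A1 is tangent to LH there, BL ⟂ LH, so LH runs along (−sin -11°, cos -11°); with |LH| = 10.9, H = (-18.316, 14.908). Then |QH| = |H − Q| = 23.616.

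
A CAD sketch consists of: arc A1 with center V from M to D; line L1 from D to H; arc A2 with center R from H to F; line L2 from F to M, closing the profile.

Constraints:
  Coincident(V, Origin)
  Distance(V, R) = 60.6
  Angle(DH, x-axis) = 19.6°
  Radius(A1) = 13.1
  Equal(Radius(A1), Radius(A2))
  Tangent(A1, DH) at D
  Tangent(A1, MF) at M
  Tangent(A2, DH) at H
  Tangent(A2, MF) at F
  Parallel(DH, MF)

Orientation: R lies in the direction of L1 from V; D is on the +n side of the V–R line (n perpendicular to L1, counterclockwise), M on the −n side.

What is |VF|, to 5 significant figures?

62.000

The slot axis is L1's direction at 19.6°, so u = (cos 19.6°, sin 19.6°) = (0.94206, 0.33545) and n = (−sin 19.6°, cos 19.6°) = (-0.33545, 0.94206). V is at the origin and R lies 60.6 along u from V, so R = 60.6·u = (57.089, 20.328). Tangency of A1 to both parallel lines with radius 13.1 puts D and M at V ± 13.1·n: D = (-4.3944, 12.341), M = (4.3944, -12.341). Equal radii place H and F the same way about R: H = R + 13.1·n = (52.694, 32.669), F = R − 13.1·n = (61.483, 7.9874). Then |VF| = |F − V| = 62.000.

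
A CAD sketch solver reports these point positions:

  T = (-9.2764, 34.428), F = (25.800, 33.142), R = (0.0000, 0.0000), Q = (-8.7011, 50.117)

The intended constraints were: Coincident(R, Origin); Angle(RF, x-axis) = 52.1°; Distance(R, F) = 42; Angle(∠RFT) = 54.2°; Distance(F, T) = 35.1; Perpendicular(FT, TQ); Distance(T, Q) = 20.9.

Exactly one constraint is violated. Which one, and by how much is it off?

Distance(T, Q) = 20.9 — off by 5.20.

R = (0.00, 0.00) ✓; RF at 52.10° ✓; |RF| = 42.00 ✓; ∠RFT = 54.20° ✓; |FT| = 35.10 ✓; ∠(FT, TQ) = 90.00° ✓; |TQ| = 15.70 ✗.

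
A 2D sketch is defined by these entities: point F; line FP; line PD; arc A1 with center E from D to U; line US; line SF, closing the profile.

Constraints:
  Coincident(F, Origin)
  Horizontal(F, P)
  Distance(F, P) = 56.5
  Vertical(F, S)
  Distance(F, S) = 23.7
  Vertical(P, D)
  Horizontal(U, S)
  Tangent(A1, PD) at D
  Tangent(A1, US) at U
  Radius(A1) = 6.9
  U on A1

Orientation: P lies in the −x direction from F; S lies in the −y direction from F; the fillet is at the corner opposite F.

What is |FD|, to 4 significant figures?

58.94

F is at the origin; F and P share the same y with |FP| = 56.5 and P on the −x side, so P = (-56.50, 0.000). FS is vertical with |FS| = 23.7 and S on the −y side, so S = (0.000, -23.70). The virtual corner opposite F is at (-56.50, -23.70). A1 meets PD tangentially, so ED is at right angles to PD and A1 meets US tangentially, so EU is at right angles to US, with radius 6.9, so the center E sits 6.9 in from both sides at E = (-49.60, -16.80). That places the tangent points at D = (-56.50, -16.80) on PD and U = (-49.60, -23.70) on US. Then |FD| = |D − F| = 58.94.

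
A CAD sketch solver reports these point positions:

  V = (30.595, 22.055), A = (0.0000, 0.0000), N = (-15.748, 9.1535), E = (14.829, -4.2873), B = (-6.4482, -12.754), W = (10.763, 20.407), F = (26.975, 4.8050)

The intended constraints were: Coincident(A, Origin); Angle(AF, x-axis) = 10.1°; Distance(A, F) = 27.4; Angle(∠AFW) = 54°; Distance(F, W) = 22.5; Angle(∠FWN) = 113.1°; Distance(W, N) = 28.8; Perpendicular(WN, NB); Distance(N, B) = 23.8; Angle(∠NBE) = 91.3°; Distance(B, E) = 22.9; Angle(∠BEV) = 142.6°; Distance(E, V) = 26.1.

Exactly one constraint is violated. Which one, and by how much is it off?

Distance(E, V) = 26.1 — off by 4.60.

A = (0.00, 0.00) ✓; AF at 10.10° ✓; |AF| = 27.40 ✓; ∠AFW = 54.00° ✓; |FW| = 22.50 ✓; ∠FWN = 113.1° ✓; |WN| = 28.80 ✓; ∠(WN, NB) = 90.00° ✓; |NB| = 23.80 ✓; ∠NBE = 91.30° ✓; |BE| = 22.90 ✓; ∠BEV = 142.6° ✓; |EV| = 30.70 ✗.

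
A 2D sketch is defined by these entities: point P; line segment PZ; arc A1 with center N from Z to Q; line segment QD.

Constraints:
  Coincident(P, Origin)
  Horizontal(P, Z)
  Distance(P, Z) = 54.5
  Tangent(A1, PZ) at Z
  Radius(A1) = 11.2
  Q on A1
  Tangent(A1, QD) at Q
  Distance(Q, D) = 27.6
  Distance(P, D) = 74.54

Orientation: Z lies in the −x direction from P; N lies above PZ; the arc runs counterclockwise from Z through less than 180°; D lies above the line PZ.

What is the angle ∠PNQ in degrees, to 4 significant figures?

50.43°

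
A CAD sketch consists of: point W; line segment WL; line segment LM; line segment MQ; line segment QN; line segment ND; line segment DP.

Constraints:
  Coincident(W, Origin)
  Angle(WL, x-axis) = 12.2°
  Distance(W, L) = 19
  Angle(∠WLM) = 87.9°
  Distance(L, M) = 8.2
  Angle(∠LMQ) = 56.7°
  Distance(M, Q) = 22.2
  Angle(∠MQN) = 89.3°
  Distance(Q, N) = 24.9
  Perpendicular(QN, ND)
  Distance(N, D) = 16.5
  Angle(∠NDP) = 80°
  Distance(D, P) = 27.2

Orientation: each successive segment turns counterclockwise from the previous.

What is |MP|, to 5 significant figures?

10.643

QN is perpendicular to ND, so ND runs at 48.300°; with |ND| = 16.5, D = (31.144, -8.6773). ∠NDP = 80.0° gives DP at 148.30° from the x-axis; with |DP| = 27.2, P = (8.0015, 5.6155). Then |MP| = |P − M| = 10.643.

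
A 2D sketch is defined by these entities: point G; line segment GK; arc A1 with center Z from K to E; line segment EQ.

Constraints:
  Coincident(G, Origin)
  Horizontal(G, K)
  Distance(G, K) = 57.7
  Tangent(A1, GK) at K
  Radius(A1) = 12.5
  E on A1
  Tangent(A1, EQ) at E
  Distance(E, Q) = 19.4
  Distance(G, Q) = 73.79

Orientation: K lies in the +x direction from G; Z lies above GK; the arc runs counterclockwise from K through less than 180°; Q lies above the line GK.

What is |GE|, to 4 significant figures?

71.54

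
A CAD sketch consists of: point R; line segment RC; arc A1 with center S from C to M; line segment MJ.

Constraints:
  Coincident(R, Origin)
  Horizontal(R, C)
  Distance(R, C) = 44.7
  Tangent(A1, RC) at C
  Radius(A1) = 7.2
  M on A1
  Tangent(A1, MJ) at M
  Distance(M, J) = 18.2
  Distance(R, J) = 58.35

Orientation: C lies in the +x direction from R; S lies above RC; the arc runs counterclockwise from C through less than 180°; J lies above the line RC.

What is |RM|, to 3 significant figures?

52.3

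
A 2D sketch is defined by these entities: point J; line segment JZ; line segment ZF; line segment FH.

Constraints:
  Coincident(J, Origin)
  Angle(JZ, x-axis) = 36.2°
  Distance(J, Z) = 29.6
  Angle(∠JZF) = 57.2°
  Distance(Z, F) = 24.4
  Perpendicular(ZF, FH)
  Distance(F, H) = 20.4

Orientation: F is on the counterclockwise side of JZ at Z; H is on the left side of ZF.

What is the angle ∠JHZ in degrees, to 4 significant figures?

68.07°

J is at the origin; JZ runs at 36.2° with length 29.6, so Z = 29.6·(cos 36.2°, sin 36.2°) = (23.89, 17.48). ∠JZF = 57.2°, so ZF runs at 36.2° + (180° − 57.2°) = 159.0° from the x-axis; with |ZF| = 24.4, F = Z + 24.4·(cos 159.0°, sin 159.0°) = (1.107, 26.23). ZF is perpendicular to FH; with |FH| = 20.4 on the left of ZF, H = F + 20.4·(-0.3584, -0.9336) = (-6.204, 7.181). Then cos ∠JHZ = HJ·HZ / (|HJ||HZ|), giving 68.07°.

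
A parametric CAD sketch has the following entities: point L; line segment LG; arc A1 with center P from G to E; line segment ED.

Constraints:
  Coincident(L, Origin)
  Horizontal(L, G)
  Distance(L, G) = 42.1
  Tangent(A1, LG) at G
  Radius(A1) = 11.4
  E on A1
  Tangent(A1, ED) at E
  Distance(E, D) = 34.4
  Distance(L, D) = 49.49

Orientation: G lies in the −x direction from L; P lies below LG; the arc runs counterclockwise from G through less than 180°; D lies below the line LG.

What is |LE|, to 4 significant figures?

53.59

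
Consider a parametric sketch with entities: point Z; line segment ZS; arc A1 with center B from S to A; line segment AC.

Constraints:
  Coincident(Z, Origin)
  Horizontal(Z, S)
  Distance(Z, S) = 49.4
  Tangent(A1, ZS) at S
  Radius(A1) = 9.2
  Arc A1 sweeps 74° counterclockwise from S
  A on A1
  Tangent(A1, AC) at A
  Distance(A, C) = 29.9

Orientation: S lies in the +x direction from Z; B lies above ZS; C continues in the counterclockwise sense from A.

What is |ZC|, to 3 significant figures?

75.3

Z is at the origin; ZS is horizontal with |ZS| = 49.4 and S on the +x side, so S = (49.4, 0.00). A1 meets ZS tangentially, so BS is at right angles to ZS, so B = S + (0, 9.2) = (49.4, 9.20). On A1, S sits at bearing -90° from B; a 74° counterclockwise sweep puts A at bearing -16°, so A = B + 9.2·(cos -16°, sin -16°) = (58.2, 6.66). The tangent condition forces BA to be normal to AC, so AC runs along (−sin -16°, cos -16°); with |AC| = 29.9, C = (66.5, 35.4). Then |ZC| = |C − Z| = 75.3.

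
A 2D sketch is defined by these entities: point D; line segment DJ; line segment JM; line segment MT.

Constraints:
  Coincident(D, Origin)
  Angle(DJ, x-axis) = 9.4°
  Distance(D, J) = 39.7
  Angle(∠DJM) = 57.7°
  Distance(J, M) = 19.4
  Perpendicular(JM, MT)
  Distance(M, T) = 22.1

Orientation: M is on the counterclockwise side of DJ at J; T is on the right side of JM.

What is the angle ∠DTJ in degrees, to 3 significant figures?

43.1°

D is at the origin; DJ runs at 9.4° with length 39.7, so J = 39.7·(cos 9.4°, sin 9.4°) = (39.2, 6.48). ∠DJM = 57.7°, so JM runs at 9.4° + (180° − 57.7°) = 132° from the x-axis; with |JM| = 19.4, M = J + 19.4·(cos 132°, sin 132°) = (26.3, 21.0). JM is perpendicular to MT; with |MT| = 22.1 on the right of JM, T = M + 22.1·(0.747, 0.665) = (42.8, 35.7). Then cos ∠DTJ = TD·TJ / (|TD||TJ|), giving 43.1°.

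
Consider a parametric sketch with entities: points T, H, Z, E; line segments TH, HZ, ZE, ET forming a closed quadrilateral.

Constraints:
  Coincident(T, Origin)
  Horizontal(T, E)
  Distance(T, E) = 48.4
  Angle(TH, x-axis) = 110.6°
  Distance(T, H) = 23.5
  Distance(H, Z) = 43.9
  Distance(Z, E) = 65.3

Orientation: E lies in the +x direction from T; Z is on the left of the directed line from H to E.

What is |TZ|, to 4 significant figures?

60.14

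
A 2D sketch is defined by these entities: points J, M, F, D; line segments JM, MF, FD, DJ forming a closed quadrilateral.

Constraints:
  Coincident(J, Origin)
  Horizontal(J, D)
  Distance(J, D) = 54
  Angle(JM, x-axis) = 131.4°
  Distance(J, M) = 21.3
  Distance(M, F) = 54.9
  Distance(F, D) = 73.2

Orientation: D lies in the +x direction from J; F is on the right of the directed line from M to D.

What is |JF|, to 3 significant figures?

39.5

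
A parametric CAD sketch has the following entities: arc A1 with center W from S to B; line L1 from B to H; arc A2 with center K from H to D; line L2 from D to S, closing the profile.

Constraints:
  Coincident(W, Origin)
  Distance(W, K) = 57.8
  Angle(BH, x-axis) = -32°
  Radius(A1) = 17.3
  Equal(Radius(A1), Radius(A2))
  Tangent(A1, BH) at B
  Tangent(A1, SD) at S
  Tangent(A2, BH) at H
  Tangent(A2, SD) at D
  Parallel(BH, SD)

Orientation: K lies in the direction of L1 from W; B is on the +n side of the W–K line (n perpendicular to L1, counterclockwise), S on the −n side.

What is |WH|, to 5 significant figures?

60.333

Tangency of A1 to both parallel lines with radius 17.3 puts B and S at W ± 17.3·n: B = (9.1676, 14.671), S = (-9.1676, -14.671). Equal radii place H and D the same way about K: H = K + 17.3·n = (58.185, -15.958), D = K − 17.3·n = (39.850, -45.301). Then |WH| = |H − W| = 60.333.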